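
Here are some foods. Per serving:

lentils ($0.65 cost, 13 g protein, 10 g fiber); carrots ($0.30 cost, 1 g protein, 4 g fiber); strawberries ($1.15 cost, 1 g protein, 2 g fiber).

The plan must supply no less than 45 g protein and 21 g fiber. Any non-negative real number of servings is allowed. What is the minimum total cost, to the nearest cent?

At the optimum either one food covers both requirements or two foods hit both targets exactly; no other combination can be cheaper.
lentils only: max(45/13, 21/10) = 3.462 servings → $2.25.
carrots only: max(45/1, 21/4) = 45 servings → $13.50.
strawberries only: max(45/1, 21/2) = 45 servings → $51.75.
lentils + carrots with both targets exact would need a negative amount; discard.
lentils + strawberries: intersection lies outside the first quadrant.
carrots + strawberries: intersection lies outside the first quadrant.
Cheapest feasible corner: $2.25.

$2.25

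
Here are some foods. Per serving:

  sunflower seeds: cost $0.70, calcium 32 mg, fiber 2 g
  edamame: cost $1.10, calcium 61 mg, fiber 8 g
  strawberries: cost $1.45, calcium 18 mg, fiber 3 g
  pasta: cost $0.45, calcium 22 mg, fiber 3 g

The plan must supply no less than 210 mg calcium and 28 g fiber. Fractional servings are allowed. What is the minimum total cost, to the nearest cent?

With two linear requirements the optimum uses one or two foods; enumerate the corners.
sunflower seeds only: max(210/32, 28/2) = 14 servings → $9.80.
edamame only: max(210/61, 28/8) = 3.5 servings → $3.85.
strawberries only: max(210/18, 28/3) = 11.67 servings → $16.92.
pasta only: max(210/22, 28/3) = 9.545 servings → $4.30.
sunflower seeds + edamame: intersection lies outside the first quadrant.
sunflower seeds + strawberries with both tight: 2.1 servings and 7.933 servings → $12.97.
sunflower seeds + pasta with both tight: 0.2692 servings and 9.154 servings → $4.31.
edamame + strawberries with both tight: 3.231 servings and 0.7179 servings → $4.59.
edamame + pasta with both tight: 2 servings and 4 servings → $4.00.
strawberries + pasta: the both-tight solution has a negative serving — not a feasible corner.
So the least-cost plan costs $3.85.

$3.85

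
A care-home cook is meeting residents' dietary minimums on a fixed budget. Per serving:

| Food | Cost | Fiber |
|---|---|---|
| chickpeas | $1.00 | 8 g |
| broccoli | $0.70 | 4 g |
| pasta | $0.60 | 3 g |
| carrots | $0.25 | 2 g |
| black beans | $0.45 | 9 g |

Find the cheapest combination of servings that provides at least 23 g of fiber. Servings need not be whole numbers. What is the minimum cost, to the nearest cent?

$1.15

Cost per g of fiber: black beans $0.0500, chickpeas $0.1250, carrots $0.1250, broccoli $0.1750, pasta $0.2000.
With no serving limits, use only black beans: 23 g / 9 g = 2.556 servings × $0.45 = $1.15.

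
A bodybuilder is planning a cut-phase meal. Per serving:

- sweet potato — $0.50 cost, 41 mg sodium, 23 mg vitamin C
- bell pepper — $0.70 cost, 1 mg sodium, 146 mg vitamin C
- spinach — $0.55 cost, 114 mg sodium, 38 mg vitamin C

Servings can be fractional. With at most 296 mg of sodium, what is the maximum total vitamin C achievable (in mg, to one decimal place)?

43216.0 mg

Vitamin C per mg sodium: bell pepper 146, sweet potato 0.561, spinach 0.3333.
With no serving limits, spend the whole sodium allowance on bell pepper: 296 mg / 1 mg × 146 mg = 43216.0 mg.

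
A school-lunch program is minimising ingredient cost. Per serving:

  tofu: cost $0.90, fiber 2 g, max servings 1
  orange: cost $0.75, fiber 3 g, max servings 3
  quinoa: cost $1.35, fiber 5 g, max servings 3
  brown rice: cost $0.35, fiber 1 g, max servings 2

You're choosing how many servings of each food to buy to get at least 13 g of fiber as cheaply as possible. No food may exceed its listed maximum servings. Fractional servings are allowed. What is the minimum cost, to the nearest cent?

$3.33

Cost per g of fiber: orange $0.2500, quinoa $0.2700, brown rice $0.3500, tofu $0.4500.
Take 3 servings of orange: +9.0 g fiber for $2.25 (total $2.25, still need 4.0 g).
Take 0.8 servings of quinoa: +4.0 g fiber for $1.08 (total $3.33, still need 0.0 g).
Greedy by cheapest-per-g is optimal for a single linear constraint, so the minimum cost is $3.33.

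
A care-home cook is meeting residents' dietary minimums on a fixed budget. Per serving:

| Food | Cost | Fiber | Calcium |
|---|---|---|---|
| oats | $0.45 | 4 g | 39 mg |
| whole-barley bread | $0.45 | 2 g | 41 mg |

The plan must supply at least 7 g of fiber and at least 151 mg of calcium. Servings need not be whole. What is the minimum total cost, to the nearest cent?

$1.66

Compare the cost at each extreme point of the feasible region.
oats only: max(7/4, 151/39) = 3.872 servings → $1.74.
whole-barley bread only: max(7/2, 151/41) = 3.683 servings → $1.66.
oats + whole-barley bread: the both-tight solution has a negative serving — not a feasible corner.
So the least-cost plan costs $1.66.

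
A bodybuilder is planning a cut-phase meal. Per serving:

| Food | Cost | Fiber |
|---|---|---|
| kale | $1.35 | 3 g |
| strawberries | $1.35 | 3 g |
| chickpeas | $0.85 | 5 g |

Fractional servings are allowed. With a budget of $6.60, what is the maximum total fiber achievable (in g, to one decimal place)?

Fiber per dollar: chickpeas 5.882, kale 2.222, strawberries 2.222.
With no serving limits, spend the whole cost allowance on chickpeas: $6.60 / $0.85 × 5 g = 38.8 g.

38.8 g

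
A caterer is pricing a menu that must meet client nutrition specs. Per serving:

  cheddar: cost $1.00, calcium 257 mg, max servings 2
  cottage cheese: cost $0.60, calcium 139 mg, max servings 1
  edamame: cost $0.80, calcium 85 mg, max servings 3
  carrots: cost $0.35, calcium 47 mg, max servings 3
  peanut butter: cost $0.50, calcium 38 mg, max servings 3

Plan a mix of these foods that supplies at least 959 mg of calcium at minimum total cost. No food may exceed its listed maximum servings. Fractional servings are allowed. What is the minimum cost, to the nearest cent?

$5.20

Cost per mg of calcium: cheddar $0.0039, cottage cheese $0.0043, carrots $0.0074, edamame $0.0094, peanut butter $0.0132.
Take 2 servings of cheddar: +514.0 mg calcium for $2.00 (total $2.00, still need 445.0 mg).
Take 1 serving of cottage cheese: +139.0 mg calcium for $0.60 (total $2.60, still need 306.0 mg).
Take 3 servings of carrots: +141.0 mg calcium for $1.05 (total $3.65, still need 165.0 mg).
Take 1.941 servings of edamame: +165.0 mg calcium for $1.55 (total $5.20, still need 0.0 mg).
Filling from the cheapest source first is optimal under one linear minimum: $5.20.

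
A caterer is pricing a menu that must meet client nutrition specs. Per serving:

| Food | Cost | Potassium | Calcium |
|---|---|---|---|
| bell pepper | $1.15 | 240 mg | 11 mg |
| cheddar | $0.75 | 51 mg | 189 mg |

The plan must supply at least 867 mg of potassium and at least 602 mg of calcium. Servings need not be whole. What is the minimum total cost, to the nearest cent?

$5.68

For a min-cost LP with two ≥-constraints, a basic feasible solution has at most two positive variables.
bell pepper only: max(867/240, 602/11) = 54.73 servings → $62.94.
cheddar only: max(867/51, 602/189) = 17 servings → $12.75.
bell pepper + cheddar with both tight: 2.972 servings and 3.012 servings → $5.68.
The minimum over all feasible corners is $5.68.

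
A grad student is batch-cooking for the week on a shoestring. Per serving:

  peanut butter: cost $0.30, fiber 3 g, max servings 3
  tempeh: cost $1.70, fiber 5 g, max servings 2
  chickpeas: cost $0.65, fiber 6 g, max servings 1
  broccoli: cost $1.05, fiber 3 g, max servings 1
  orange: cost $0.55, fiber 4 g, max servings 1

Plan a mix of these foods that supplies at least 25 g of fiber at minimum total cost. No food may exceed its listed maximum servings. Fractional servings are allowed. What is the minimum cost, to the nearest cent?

Cost per g of fiber: peanut butter $0.1000, chickpeas $0.1083, orange $0.1375, tempeh $0.3400, broccoli $0.3500.
Take 3 servings of peanut butter: +9.0 g fiber for $0.90 (total $0.90, still need 16.0 g).
Take 1 serving of chickpeas: +6.0 g fiber for $0.65 (total $1.55, still need 10.0 g).
Take 1 serving of orange: +4.0 g fiber for $0.55 (total $2.10, still need 6.0 g).
Take 1.2 servings of tempeh: +6.0 g fiber for $2.04 (total $4.14, still need 0.0 g).
Greedy by cheapest-per-g is optimal for a single linear constraint, so the minimum cost is $4.14.

$4.14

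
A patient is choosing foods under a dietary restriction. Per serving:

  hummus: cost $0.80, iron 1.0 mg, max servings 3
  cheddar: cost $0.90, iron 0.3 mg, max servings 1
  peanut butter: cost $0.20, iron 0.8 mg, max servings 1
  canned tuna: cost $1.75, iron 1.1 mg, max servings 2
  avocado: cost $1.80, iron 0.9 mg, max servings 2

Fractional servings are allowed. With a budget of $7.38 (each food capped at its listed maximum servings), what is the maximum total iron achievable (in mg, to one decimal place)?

6.6 mg

Iron per dollar: peanut butter 4, hummus 1.25, canned tuna 0.6286, avocado 0.5, cheddar 0.3333.
Take 1 serving of peanut butter: spends $0.20, +0.8 mg iron (running total 0.8 mg).
Take 3 servings of hummus: spends $2.40, +3.0 mg iron (running total 3.8 mg).
Take 2 servings of canned tuna: spends $3.50, +2.2 mg iron (running total 6.0 mg).
Take 0.7111 servings of avocado: spends $1.28, +0.6 mg iron (running total 6.6 mg).
Greedy by best ratio exhausts the cost allowance optimally: 6.6 mg.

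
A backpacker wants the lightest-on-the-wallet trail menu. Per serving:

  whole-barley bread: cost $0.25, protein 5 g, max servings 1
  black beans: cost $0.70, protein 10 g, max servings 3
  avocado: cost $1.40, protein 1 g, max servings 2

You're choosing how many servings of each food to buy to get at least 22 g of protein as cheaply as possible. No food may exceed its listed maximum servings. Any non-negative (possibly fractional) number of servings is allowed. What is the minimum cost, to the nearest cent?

$1.44

Cost per g of protein: whole-barley bread $0.0500, black beans $0.0700, avocado $1.4000.
Take 1 serving of whole-barley bread: +5.0 g protein for $0.25 (total $0.25, still need 17.0 g).
Take 1.7 servings of black beans: +17.0 g protein for $1.19 (total $1.44, still need 0.0 g).
Filling from the cheapest source first is optimal under one linear minimum: $1.44.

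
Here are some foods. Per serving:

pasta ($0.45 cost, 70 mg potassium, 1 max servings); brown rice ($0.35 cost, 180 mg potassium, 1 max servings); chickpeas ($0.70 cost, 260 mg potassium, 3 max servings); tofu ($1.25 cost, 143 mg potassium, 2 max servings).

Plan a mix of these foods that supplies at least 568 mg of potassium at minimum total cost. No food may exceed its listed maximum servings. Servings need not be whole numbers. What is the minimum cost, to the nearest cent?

Cost per mg of potassium: brown rice $0.0019, chickpeas $0.0027, pasta $0.0064, tofu $0.0087.
Take 1 serving of brown rice: +180.0 mg potassium for $0.35 (total $0.35, still need 388.0 mg).
Take 1.492 servings of chickpeas: +388.0 mg potassium for $1.04 (total $1.39, still need 0.0 mg).
Greedy by cheapest-per-mg is optimal for a single linear constraint, so the minimum cost is $1.39.

$1.39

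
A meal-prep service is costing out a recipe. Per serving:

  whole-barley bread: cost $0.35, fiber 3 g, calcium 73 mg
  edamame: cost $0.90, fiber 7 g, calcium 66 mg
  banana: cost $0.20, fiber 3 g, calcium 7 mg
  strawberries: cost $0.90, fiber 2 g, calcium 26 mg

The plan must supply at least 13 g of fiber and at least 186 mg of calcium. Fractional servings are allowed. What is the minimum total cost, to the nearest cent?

$1.22

whole-barley bread only: max(13/3, 186/73) = 4.333 servings → $1.52.
edamame only: max(13/7, 186/66) = 2.818 servings → $2.54.
banana only: max(13/3, 186/7) = 26.57 servings → $5.31.
strawberries only: max(13/2, 186/26) = 7.154 servings → $6.44.
whole-barley bread + edamame with both tight: 1.419 servings and 1.249 servings → $1.62.
whole-barley bread + banana with both tight: 2.359 servings and 1.975 servings → $1.22.
whole-barley bread + strawberries with both tight: 0.5 servings and 5.75 servings → $5.35.
edamame + banana: the both-tight solution has a negative serving — not a feasible corner.
edamame + strawberries: the both-tight solution has a negative serving — not a feasible corner.
banana + strawberries: intersection lies outside the first quadrant.
The minimum over all feasible corners is $1.22.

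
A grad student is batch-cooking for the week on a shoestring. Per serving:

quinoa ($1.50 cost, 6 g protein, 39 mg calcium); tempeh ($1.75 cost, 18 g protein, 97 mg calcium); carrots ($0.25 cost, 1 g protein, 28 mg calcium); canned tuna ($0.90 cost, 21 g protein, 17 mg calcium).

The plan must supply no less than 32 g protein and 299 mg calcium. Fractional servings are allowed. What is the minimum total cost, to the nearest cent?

With two linear requirements the optimum uses one or two foods; enumerate the corners.
quinoa only: max(32/6, 299/39) = 7.667 servings → $11.50.
tempeh only: max(32/18, 299/97) = 3.082 servings → $5.39.
carrots only: max(32/1, 299/28) = 32 servings → $8.00.
canned tuna only: max(32/21, 299/17) = 17.59 servings → $15.83.
quinoa + tempeh: intersection lies outside the first quadrant.
quinoa + carrots with both tight: 4.628 servings and 4.233 servings → $8.00.
quinoa + canned tuna with both targets exact would need a negative amount; discard.
tempeh + carrots with both tight: 1.467 servings and 5.597 servings → $3.97.
tempeh + canned tuna: intersection lies outside the first quadrant.
carrots + canned tuna with both tight: 10.04 servings and 1.046 servings → $3.45.
Cheapest feasible corner: $3.45.

$3.45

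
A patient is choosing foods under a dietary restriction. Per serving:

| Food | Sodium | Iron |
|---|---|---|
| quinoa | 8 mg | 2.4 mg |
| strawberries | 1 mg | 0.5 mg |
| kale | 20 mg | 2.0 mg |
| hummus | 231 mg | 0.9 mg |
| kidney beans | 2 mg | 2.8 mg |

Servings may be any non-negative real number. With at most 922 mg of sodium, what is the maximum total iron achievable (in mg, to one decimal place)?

1290.8 mg

Iron per mg sodium: kidney beans 1.4, strawberries 0.5, quinoa 0.3, kale 0.1, hummus 0.003896.
With no serving limits, spend the whole sodium allowance on kidney beans: 922 mg / 2 mg × 2.8 mg = 1290.8 mg.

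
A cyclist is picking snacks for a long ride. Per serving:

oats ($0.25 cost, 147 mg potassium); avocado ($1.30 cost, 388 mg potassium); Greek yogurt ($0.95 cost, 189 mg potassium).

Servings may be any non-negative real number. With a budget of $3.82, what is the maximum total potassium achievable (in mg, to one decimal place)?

Potassium per dollar: oats 588, avocado 298.5, Greek yogurt 198.9.
With no serving limits, spend the whole cost allowance on oats: $3.82 / $0.25 × 147 mg = 2246.2 mg.

2246.2 mg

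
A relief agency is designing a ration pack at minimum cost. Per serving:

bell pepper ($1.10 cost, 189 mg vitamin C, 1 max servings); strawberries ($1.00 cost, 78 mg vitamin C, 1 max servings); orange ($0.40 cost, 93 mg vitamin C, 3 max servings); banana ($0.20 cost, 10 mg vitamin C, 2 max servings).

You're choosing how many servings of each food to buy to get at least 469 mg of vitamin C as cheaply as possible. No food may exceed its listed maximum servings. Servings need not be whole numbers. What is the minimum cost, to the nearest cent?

Cost per mg of vitamin C: orange $0.0043, bell pepper $0.0058, strawberries $0.0128, banana $0.0200.
Take 3 servings of orange: +279.0 mg vitamin C for $1.20 (total $1.20, still need 190.0 mg).
Take 1 serving of bell pepper: +189.0 mg vitamin C for $1.10 (total $2.30, still need 1.0 mg).
Take 0.01282 servings of strawberries: +1.0 mg vitamin C for $0.01 (total $2.31, still need 0.0 mg).
Filling from the cheapest source first is optimal under one linear minimum: $2.31.

$2.31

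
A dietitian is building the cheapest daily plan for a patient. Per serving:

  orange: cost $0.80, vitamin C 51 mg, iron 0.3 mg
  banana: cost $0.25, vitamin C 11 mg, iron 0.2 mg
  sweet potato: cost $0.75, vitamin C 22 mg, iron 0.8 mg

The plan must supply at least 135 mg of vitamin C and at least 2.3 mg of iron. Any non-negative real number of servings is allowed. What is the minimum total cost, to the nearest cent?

orange only: max(135/51, 2.3/0.3) = 7.667 servings → $6.13.
banana only: max(135/11, 2.3/0.2) = 12.27 servings → $3.07.
sweet potato only: max(135/22, 2.3/0.8) = 6.136 servings → $4.60.
orange + banana with both tight: 0.2464 servings and 11.13 servings → $2.98.
orange + sweet potato with both tight: 1.678 servings and 2.246 servings → $3.03.
banana + sweet potato: intersection lies outside the first quadrant.
The minimum over all feasible corners is $2.98.

$2.98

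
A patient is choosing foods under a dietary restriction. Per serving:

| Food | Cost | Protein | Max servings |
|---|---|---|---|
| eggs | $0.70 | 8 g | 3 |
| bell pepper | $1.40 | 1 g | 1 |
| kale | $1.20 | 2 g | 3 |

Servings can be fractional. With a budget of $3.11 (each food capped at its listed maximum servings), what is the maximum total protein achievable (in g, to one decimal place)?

25.7 g

Protein per dollar: eggs 11.43, kale 1.667, bell pepper 0.7143.
Take 3 servings of eggs: spends $2.10, +24.0 g protein (running total 24.0 g).
Take 0.8417 servings of kale: spends $1.01, +1.7 g protein (running total 25.7 g).
Filling greedily by protein-per-dollar is optimal for one linear limit, giving 25.7 g.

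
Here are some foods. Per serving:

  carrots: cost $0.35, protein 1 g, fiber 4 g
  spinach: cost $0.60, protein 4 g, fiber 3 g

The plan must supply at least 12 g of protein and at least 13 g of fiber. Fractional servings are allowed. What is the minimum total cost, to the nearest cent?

$2.05

Check every corner: each single food scaled to meet both minima, and each pair solved so both constraints bind.
carrots only: max(12/1, 13/4) = 12 servings → $4.20.
spinach only: max(12/4, 13/3) = 4.333 servings → $2.60.
carrots + spinach with both tight: 1.231 servings and 2.692 servings → $2.05.
Cheapest feasible corner: $2.05.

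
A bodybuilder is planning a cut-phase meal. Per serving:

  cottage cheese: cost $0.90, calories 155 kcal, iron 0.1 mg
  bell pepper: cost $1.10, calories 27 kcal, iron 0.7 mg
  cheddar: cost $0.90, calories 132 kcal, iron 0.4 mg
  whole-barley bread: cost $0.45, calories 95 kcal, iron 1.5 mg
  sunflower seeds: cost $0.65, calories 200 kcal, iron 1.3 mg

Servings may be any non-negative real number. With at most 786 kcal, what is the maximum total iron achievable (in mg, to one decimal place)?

Iron per kcal: bell pepper 0.02593, whole-barley bread 0.01579, sunflower seeds 0.0065, cheddar 0.00303, cottage cheese 0.0006452.
With no serving limits, spend the whole calories allowance on bell pepper: 786 kcal / 27 kcal × 0.7 mg = 20.4 mg.

20.4 mg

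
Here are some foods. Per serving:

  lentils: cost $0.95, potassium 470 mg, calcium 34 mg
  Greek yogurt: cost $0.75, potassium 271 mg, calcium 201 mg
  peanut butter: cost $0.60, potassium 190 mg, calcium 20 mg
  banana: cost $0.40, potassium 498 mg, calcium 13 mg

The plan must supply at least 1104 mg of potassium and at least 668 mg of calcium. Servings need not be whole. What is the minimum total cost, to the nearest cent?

An LP optimum is at a vertex; with two nutrient constraints at most two foods are used. Check each candidate.
lentils only: max(1104/470, 668/34) = 19.65 servings → $18.66.
Greek yogurt only: max(1104/271, 668/201) = 4.074 servings → $3.06.
peanut butter only: max(1104/190, 668/20) = 33.4 servings → $20.04.
banana only: max(1104/498, 668/13) = 51.38 servings → $20.55.
lentils + Greek yogurt with both tight: 0.4795 servings and 3.242 servings → $2.89.
lentils + peanut butter: the both-tight solution has a negative serving — not a feasible corner.
lentils + banana: intersection lies outside the first quadrant.
Greek yogurt + peanut butter with both tight: 3.199 servings and 1.247 servings → $3.15.
Greek yogurt + banana with both tight: 3.296 servings and 0.4233 servings → $2.64.
peanut butter + banana with both targets exact would need a negative amount; discard.
The minimum over all feasible corners is $2.64.

$2.64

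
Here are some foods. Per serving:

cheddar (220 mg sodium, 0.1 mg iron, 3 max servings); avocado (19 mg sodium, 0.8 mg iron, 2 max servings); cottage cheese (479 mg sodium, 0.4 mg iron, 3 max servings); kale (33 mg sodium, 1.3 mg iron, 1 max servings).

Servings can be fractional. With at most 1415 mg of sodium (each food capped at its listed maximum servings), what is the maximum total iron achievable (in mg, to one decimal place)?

Iron per mg sodium: avocado 0.04211, kale 0.03939, cottage cheese 0.0008351, cheddar 0.0004545.
Take 2 servings of avocado: uses 38 mg sodium, +1.6 mg iron (running total 1.6 mg).
Take 1 serving of kale: uses 33 mg sodium, +1.3 mg iron (running total 2.9 mg).
Take 2.806 servings of cottage cheese: uses 1344 mg sodium, +1.1 mg iron (running total 4.0 mg).
Greedy by best ratio exhausts the sodium allowance optimally: 4.0 mg.

4.0 mg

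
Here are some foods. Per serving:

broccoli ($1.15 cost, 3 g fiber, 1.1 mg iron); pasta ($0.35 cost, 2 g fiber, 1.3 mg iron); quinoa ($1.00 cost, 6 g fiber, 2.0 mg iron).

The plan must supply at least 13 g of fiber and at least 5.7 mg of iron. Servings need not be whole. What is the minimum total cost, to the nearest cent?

$2.20

broccoli only: max(13/3, 5.7/1.1) = 5.182 servings → $5.96.
pasta only: max(13/2, 5.7/1.3) = 6.5 servings → $2.27.
quinoa only: max(13/6, 5.7/2.0) = 2.85 servings → $2.85.
broccoli + pasta with both tight: 3.235 servings and 1.647 servings → $4.30.
broccoli + quinoa with both targets exact would need a negative amount; discard.
pasta + quinoa with both tight: 2.158 servings and 1.447 servings → $2.20.
Cheapest feasible corner: $2.20.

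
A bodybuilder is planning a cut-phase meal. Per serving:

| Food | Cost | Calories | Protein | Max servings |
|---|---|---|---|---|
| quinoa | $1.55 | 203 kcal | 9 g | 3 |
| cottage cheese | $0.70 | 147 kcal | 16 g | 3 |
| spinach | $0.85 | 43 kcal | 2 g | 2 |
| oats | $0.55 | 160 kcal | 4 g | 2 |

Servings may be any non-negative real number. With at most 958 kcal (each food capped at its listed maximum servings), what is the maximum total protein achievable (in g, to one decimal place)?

Protein per kcal: cottage cheese 0.1088, spinach 0.04651, quinoa 0.04433, oats 0.025.
Take 3 servings of cottage cheese: uses 441 kcal, +48.0 g protein (running total 48.0 g).
Take 2 servings of spinach: uses 86 kcal, +4.0 g protein (running total 52.0 g).
Take 2.123 servings of quinoa: uses 431 kcal, +19.1 g protein (running total 71.1 g).
Filling greedily by protein-per-kcal is optimal for one linear limit, giving 71.1 g.

71.1 g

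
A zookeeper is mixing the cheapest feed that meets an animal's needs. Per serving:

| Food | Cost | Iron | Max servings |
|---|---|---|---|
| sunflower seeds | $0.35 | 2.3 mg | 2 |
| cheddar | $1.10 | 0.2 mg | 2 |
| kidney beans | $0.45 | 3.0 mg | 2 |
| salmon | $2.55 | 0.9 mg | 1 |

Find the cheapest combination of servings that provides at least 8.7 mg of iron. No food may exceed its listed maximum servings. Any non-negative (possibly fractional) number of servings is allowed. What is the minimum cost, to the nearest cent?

Cost per mg of iron: kidney beans $0.1500, sunflower seeds $0.1522, salmon $2.8333, cheddar $5.5000.
Take 2 servings of kidney beans: +6.0 mg iron for $0.90 (total $0.90, still need 2.7 mg).
Take 1.174 servings of sunflower seeds: +2.7 mg iron for $0.41 (total $1.31, still need 0.0 mg).
Greedy by cheapest-per-mg is optimal for a single linear constraint, so the minimum cost is $1.31.

$1.31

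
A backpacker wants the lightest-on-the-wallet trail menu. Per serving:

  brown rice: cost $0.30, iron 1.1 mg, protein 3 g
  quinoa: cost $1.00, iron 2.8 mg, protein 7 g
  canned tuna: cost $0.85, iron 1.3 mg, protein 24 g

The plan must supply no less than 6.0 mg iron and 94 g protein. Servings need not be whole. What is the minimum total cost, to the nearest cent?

Two binding constraints pin down two serving amounts, so the optimal mix uses at most two foods. The candidates are each food alone (scaled to the tighter of iron/protein) and each pair with both constraints tight.
brown rice only: max(6.0/1.1, 94/3) = 31.33 servings → $9.40.
quinoa only: max(6.0/2.8, 94/7) = 13.43 servings → $13.43.
canned tuna only: max(6.0/1.3, 94/24) = 4.615 servings → $3.92.
brown rice + quinoa: the both-tight solution has a negative serving — not a feasible corner.
brown rice + canned tuna with both tight: 0.9689 servings and 3.796 servings → $3.52.
quinoa + canned tuna with both tight: 0.3752 servings and 3.807 servings → $3.61.
So the least-cost plan costs $3.52.

$3.52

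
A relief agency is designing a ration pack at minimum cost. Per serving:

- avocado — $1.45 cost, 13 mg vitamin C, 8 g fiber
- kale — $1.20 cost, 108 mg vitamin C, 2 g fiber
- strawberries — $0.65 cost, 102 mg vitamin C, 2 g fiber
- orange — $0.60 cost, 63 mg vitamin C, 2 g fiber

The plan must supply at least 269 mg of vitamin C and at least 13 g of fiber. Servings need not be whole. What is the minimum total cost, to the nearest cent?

$3.08

A basic optimal solution has at most two foods positive. Try each food alone and each pair with both targets met exactly.
avocado only: max(269/13, 13/8) = 20.69 servings → $30.00.
kale only: max(269/108, 13/2) = 6.5 servings → $7.80.
strawberries only: max(269/102, 13/2) = 6.5 servings → $4.22.
orange only: max(269/63, 13/2) = 6.5 servings → $3.90.
avocado + kale with both tight: 1.033 servings and 2.366 servings → $4.34.
avocado + strawberries with both tight: 0.9975 servings and 2.51 servings → $3.08.
avocado + orange with both tight: 0.5879 servings and 4.149 servings → $3.34.
kale + strawberries with both targets exact would need a negative amount; discard.
kale + orange: intersection lies outside the first quadrant.
strawberries + orange with both targets exact would need a negative amount; discard.
So the least-cost plan costs $3.08.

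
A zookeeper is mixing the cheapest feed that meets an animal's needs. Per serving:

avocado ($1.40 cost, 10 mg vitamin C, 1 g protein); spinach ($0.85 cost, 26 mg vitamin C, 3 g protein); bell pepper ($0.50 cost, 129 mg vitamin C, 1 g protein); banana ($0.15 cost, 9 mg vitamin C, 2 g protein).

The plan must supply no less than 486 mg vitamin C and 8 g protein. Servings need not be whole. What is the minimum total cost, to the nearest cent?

$2.14

At the optimum either one food covers both requirements or two foods hit both targets exactly; no other combination can be cheaper.
avocado only: max(486/10, 8/1) = 48.6 servings → $68.04.
spinach only: max(486/26, 8/3) = 18.69 servings → $15.89.
bell pepper only: max(486/129, 8/1) = 8 servings → $4.00.
banana only: max(486/9, 8/2) = 54 servings → $8.10.
avocado + spinach: the both-tight solution has a negative serving — not a feasible corner.
avocado + bell pepper with both tight: 4.588 servings and 3.412 servings → $8.13.
avocado + banana: the both-tight solution has a negative serving — not a feasible corner.
spinach + bell pepper with both tight: 1.512 servings and 3.463 servings → $3.02.
spinach + banana: intersection lies outside the first quadrant.
bell pepper + banana with both tight: 3.614 servings and 2.193 servings → $2.14.
Cheapest feasible corner: $2.14.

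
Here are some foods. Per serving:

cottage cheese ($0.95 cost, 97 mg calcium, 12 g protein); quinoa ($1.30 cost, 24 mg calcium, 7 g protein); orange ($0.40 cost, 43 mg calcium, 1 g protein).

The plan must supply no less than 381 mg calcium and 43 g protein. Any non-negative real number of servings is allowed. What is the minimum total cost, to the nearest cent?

$3.71

The cheapest plan sits at a corner of the feasible region — with two constraints it uses at most two foods.
cottage cheese only: max(381/97, 43/12) = 3.928 servings → $3.73.
quinoa only: max(381/24, 43/7) = 15.88 servings → $20.64.
orange only: max(381/43, 43/1) = 43 servings → $17.20.
cottage cheese + quinoa: the both-tight solution has a negative serving — not a feasible corner.
cottage cheese + orange with both tight: 3.504 servings and 0.957 servings → $3.71.
quinoa + orange with both tight: 5.3 servings and 5.903 servings → $9.25.
So the least-cost plan costs $3.71.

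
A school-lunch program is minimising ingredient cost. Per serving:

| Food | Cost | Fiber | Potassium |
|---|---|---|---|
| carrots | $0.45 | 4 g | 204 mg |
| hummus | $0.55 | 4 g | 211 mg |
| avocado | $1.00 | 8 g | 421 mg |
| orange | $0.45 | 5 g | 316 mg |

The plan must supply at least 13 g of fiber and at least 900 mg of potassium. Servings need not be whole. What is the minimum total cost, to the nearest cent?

$1.28

For a min-cost LP with two ≥-constraints, a basic feasible solution has at most two positive variables.
carrots only: max(13/4, 900/204) = 4.412 servings → $1.99.
hummus only: max(13/4, 900/211) = 4.265 servings → $2.35.
avocado only: max(13/8, 900/421) = 2.138 servings → $2.14.
orange only: max(13/5, 900/316) = 2.848 servings → $1.28.
carrots + hummus with both targets exact would need a negative amount; discard.
carrots + avocado with both targets exact would need a negative amount; discard.
carrots + orange: intersection lies outside the first quadrant.
hummus + avocado with both targets exact would need a negative amount; discard.
hummus + orange: the both-tight solution has a negative serving — not a feasible corner.
avocado + orange: the both-tight solution has a negative serving — not a feasible corner.
Cheapest feasible corner: $1.28.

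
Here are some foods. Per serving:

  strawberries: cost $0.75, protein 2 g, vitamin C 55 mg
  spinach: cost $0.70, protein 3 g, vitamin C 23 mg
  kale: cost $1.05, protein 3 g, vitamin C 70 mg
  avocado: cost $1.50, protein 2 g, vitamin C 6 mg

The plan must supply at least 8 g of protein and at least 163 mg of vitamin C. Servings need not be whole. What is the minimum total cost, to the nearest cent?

Compare the cost at each extreme point of the feasible region.
strawberries only: max(8/2, 163/55) = 4 servings → $3.00.
spinach only: max(8/3, 163/23) = 7.087 servings → $4.96.
kale only: max(8/3, 163/70) = 2.667 servings → $2.80.
avocado only: max(8/2, 163/6) = 27.17 servings → $40.75.
strawberries + spinach with both tight: 2.563 servings and 0.958 servings → $2.59.
strawberries + kale with both targets exact would need a negative amount; discard.
strawberries + avocado with both tight: 2.837 servings and 1.163 servings → $3.87.
spinach + kale with both tight: 0.5035 servings and 2.163 servings → $2.62.
spinach + avocado with both targets exact would need a negative amount; discard.
kale + avocado with both tight: 2.279 servings and 0.582 servings → $3.27.
So the least-cost plan costs $2.59.

$2.59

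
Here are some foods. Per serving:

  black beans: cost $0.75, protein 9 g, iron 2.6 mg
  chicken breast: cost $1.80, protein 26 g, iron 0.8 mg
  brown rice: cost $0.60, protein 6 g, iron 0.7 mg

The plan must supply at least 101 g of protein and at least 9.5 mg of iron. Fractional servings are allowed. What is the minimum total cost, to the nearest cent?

An LP optimum is at a vertex; with two nutrient constraints at most two foods are used. Check each candidate.
black beans only: max(101/9, 9.5/2.6) = 11.22 servings → $8.42.
chicken breast only: max(101/26, 9.5/0.8) = 11.88 servings → $21.38.
brown rice only: max(101/6, 9.5/0.7) = 16.83 servings → $10.10.
black beans + chicken breast with both tight: 2.752 servings and 2.932 servings → $7.34.
black beans + brown rice: intersection lies outside the first quadrant.
chicken breast + brown rice with both tight: 1.022 servings and 12.4 servings → $9.28.
So the least-cost plan costs $7.34.

$7.34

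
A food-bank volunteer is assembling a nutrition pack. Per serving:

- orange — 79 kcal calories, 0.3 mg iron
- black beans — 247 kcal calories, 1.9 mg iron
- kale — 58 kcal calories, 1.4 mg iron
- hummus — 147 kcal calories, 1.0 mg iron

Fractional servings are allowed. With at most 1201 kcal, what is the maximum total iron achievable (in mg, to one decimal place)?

Iron per kcal: kale 0.02414, black beans 0.007692, hummus 0.006803, orange 0.003797.
With no serving limits, spend the whole calories allowance on kale: 1201 kcal / 58 kcal × 1.4 mg = 29.0 mg.

29.0 mg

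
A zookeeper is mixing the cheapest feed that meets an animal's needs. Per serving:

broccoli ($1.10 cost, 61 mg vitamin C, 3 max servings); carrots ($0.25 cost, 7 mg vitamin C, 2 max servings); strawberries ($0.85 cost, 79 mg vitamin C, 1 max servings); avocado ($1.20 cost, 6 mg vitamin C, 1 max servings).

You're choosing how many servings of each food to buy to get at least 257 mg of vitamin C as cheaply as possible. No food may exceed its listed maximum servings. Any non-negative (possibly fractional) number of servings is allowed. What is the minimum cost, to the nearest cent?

Cost per mg of vitamin C: strawberries $0.0108, broccoli $0.0180, carrots $0.0357, avocado $0.2000.
Take 1 serving of strawberries: +79.0 mg vitamin C for $0.85 (total $0.85, still need 178.0 mg).
Take 2.918 servings of broccoli: +178.0 mg vitamin C for $3.21 (total $4.06, still need 0.0 mg).
Greedy by cheapest-per-mg is optimal for a single linear constraint, so the minimum cost is $4.06.

$4.06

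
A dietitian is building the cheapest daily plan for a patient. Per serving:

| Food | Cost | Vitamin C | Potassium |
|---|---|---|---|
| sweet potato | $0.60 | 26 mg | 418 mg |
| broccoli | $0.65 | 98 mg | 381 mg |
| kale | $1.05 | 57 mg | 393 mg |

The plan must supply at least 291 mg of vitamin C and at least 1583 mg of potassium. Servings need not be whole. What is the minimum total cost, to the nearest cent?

$2.54

Two binding constraints pin down two serving amounts, so the optimal mix uses at most two foods. The candidates are each food alone (scaled to the tighter of vitamin C/potassium) and each pair with both constraints tight.
sweet potato only: max(291/26, 1583/418) = 11.19 servings → $6.72.
broccoli only: max(291/98, 1583/381) = 4.155 servings → $2.70.
kale only: max(291/57, 1583/393) = 5.105 servings → $5.36.
sweet potato + broccoli with both tight: 1.425 servings and 2.591 servings → $2.54.
sweet potato + kale: intersection lies outside the first quadrant.
broccoli + kale with both tight: 1.437 servings and 2.635 servings → $3.70.
Cheapest feasible corner: $2.54.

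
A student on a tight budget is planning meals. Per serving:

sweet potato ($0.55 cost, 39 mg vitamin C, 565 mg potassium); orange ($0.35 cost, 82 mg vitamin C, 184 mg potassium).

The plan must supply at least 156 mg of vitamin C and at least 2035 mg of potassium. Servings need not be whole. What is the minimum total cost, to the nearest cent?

$2.02

Check every corner: each single food scaled to meet both minima, and each pair solved so both constraints bind.
sweet potato only: max(156/39, 2035/565) = 4 servings → $2.20.
orange only: max(156/82, 2035/184) = 11.06 servings → $3.87.
sweet potato + orange with both tight: 3.529 servings and 0.2241 servings → $2.02.
So the least-cost plan costs $2.02.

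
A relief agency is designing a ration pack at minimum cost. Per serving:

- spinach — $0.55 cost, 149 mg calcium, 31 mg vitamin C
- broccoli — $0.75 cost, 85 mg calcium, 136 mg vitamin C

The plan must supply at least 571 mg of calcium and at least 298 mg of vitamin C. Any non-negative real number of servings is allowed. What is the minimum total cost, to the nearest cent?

Two binding constraints pin down two serving amounts, so the optimal mix uses at most two foods. The candidates are each food alone (scaled to the tighter of calcium/vitamin C) and each pair with both constraints tight.
spinach only: max(571/149, 298/31) = 9.613 servings → $5.29.
broccoli only: max(571/85, 298/136) = 6.718 servings → $5.04.
spinach + broccoli with both tight: 2.968 servings and 1.515 servings → $2.77.
So the least-cost plan costs $2.77.

$2.77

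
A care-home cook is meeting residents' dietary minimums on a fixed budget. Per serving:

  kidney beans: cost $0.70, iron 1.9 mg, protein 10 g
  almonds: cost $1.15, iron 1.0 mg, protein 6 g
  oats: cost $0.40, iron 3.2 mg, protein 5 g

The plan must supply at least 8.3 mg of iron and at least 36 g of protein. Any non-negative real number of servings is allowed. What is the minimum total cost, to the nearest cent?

Compare the cost at each extreme point of the feasible region.
kidney beans only: max(8.3/1.9, 36/10) = 4.368 servings → $3.06.
almonds only: max(8.3/1.0, 36/6) = 8.3 servings → $9.54.
oats only: max(8.3/3.2, 36/5) = 7.2 servings → $2.88.
kidney beans + almonds: the both-tight solution has a negative serving — not a feasible corner.
kidney beans + oats with both tight: 3.276 servings and 0.6489 servings → $2.55.
almonds + oats with both tight: 5.19 servings and 0.9718 servings → $6.36.
The minimum over all feasible corners is $2.55.

$2.55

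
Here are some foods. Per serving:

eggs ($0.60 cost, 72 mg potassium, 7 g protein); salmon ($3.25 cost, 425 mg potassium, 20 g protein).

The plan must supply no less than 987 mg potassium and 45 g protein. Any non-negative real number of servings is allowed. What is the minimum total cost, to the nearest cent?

The cheapest plan sits at a corner of the feasible region — with two constraints it uses at most two foods.
eggs only: max(987/72, 45/7) = 13.71 servings → $8.22.
salmon only: max(987/425, 45/20) = 2.322 servings → $7.55.
eggs + salmon with both targets exact would need a negative amount; discard.
Cheapest feasible corner: $7.55.

$7.55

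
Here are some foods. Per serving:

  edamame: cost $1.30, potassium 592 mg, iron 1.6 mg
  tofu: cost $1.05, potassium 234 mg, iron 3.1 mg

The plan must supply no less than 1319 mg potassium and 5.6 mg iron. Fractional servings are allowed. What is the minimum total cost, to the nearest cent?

Two binding constraints pin down two serving amounts, so the optimal mix uses at most two foods. The candidates are each food alone (scaled to the tighter of potassium/iron) and each pair with both constraints tight.
edamame only: max(1319/592, 5.6/1.6) = 3.5 servings → $4.55.
tofu only: max(1319/234, 5.6/3.1) = 5.637 servings → $5.92.
edamame + tofu with both tight: 1.902 servings and 0.8248 servings → $3.34.
So the least-cost plan costs $3.34.

$3.34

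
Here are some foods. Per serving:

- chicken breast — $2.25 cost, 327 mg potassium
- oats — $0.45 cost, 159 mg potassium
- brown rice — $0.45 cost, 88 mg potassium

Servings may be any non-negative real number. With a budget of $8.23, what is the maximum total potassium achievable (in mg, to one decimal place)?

2907.9 mg

Potassium per dollar: oats 353.3, brown rice 195.6, chicken breast 145.3.
With no serving limits, spend the whole cost allowance on oats: $8.23 / $0.45 × 159 mg = 2907.9 mg.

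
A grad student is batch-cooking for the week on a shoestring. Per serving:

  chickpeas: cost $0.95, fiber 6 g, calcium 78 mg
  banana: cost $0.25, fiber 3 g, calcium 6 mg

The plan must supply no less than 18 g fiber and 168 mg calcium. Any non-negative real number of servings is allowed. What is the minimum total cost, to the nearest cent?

This is a tiny linear program; its minimum lies at a vertex of the feasible set. List the vertices and price them.
chickpeas only: max(18/6, 168/78) = 3 servings → $2.85.
banana only: max(18/3, 168/6) = 28 servings → $7.00.
chickpeas + banana with both tight: 2 servings and 2 servings → $2.40.
So the least-cost plan costs $2.40.

$2.40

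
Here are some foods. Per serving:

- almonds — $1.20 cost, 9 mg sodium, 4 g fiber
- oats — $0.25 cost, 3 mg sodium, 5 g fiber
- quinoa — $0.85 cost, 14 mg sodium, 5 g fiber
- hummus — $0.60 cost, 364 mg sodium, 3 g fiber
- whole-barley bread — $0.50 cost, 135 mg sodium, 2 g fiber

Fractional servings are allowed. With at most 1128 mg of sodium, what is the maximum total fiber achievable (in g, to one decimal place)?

Fiber per mg sodium: oats 1.667, almonds 0.4444, quinoa 0.3571, whole-barley bread 0.01481, hummus 0.008242.
With no serving limits, spend the whole sodium allowance on oats: 1128 mg / 3 mg × 5 g = 1880.0 g.

1880.0 g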